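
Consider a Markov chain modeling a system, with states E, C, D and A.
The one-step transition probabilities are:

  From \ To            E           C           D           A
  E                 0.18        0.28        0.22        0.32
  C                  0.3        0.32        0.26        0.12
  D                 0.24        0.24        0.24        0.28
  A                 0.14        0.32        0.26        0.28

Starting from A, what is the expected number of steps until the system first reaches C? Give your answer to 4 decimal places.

3.4097

Let t(s) be the expected number of steps to first reach C from state s, with t(C) = 0. Conditioning on the first step:
t(E) = 1 + 0.18·t(E) + 0.22·t(D) + 0.32·t(A)
t(D) = 1 + 0.24·t(E) + 0.24·t(D) + 0.28·t(A)
t(A) = 1 + 0.14·t(E) + 0.26·t(D) + 0.28·t(A)
Solving: t(E) = 3.5401, t(D) = 3.6899, t(A) = 3.4097.
Expected steps from A to C: 3.4097.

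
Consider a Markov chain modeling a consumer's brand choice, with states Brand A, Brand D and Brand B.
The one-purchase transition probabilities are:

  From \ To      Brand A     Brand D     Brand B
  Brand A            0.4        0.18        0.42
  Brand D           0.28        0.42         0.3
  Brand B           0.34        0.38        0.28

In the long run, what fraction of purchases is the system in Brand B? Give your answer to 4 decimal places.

Let the stationary distribution be π with π = πP and π_1 + π_2 + π_3 = 1.
π_1 = 0.4·π_1 + 0.28·π_2 + 0.34·π_3
π_2 = 0.18·π_1 + 0.42·π_2 + 0.38·π_3
Solving with the normalization constraint gives π = (0.3410, 0.3248, 0.3342).
So the stationary probability of Brand B is 0.3342.

0.3342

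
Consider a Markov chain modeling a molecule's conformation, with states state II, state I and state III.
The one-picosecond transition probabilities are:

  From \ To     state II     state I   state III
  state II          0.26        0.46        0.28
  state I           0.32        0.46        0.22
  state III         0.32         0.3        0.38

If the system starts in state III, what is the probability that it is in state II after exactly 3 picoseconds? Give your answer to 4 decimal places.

Propagate the distribution vector 3 picoseconds from state III.
After 0 picoseconds: (0.0000, 0.0000, 1.0000)
After 1 picosecond: (0.3200, 0.3000, 0.3800)
After 2 picoseconds: (0.3008, 0.3992, 0.3000)
After 3 picoseconds: (0.3020, 0.4120, 0.2860)
P(in state II after 3 picoseconds) = 0.3020

0.3020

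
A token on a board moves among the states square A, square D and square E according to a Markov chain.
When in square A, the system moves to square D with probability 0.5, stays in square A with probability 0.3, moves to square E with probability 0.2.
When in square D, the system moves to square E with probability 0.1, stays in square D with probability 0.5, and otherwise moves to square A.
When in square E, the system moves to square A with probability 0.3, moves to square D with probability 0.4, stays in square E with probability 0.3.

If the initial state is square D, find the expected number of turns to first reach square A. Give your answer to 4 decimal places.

Let t(s) be the expected number of turns to first reach square A from state s, with t(square A) = 0. Conditioning on the first turn:
t(square D) = 1 + 0.5·t(square D) + 0.1·t(square E)
t(square E) = 1 + 0.4·t(square D) + 0.3·t(square E)
Solving: t(square D) = 2.5806, t(square E) = 2.9032.
Expected turns from square D to square A: 2.5806.

2.5806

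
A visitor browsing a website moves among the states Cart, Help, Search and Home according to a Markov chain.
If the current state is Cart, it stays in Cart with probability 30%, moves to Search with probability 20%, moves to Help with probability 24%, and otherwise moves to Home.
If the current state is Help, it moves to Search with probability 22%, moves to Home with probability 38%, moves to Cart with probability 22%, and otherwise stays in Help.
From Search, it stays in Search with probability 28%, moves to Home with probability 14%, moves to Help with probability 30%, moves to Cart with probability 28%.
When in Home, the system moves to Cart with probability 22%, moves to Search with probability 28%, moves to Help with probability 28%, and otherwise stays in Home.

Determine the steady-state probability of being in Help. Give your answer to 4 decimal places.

Let the stationary distribution be π with π = πP and π_1 + π_2 + π_3 + π_4 = 1.
π_1 = 0.3·π_1 + 0.22·π_2 + 0.28·π_3 + 0.22·π_4
π_2 = 0.24·π_1 + 0.18·π_2 + 0.3·π_3 + 0.28·π_4
π_3 = 0.2·π_1 + 0.22·π_2 + 0.28·π_3 + 0.28·π_4
Solving with the normalization constraint gives π = (0.2551, 0.2497, 0.2446, 0.2506).
So the stationary probability of Help is 0.2497.

0.2497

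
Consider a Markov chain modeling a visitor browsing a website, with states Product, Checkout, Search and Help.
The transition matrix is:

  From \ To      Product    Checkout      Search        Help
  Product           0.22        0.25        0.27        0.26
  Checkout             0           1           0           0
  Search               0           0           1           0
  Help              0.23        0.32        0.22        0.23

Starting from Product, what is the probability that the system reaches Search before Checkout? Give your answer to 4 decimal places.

0.4902

Let h(s) be the probability of absorption at Search starting from transient state s. Then h(Search) = 1 and h(Checkout) = 0. By first-step analysis:
h(Product) = 0.22·h(Product) + 0.25·0 + 0.27·1 + 0.26·h(Help)
h(Help) = 0.23·h(Product) + 0.32·0 + 0.22·1 + 0.23·h(Help)
Solving: h(Product) = 0.4902, h(Help) = 0.4321.
Starting from Product, the probability is 0.4902.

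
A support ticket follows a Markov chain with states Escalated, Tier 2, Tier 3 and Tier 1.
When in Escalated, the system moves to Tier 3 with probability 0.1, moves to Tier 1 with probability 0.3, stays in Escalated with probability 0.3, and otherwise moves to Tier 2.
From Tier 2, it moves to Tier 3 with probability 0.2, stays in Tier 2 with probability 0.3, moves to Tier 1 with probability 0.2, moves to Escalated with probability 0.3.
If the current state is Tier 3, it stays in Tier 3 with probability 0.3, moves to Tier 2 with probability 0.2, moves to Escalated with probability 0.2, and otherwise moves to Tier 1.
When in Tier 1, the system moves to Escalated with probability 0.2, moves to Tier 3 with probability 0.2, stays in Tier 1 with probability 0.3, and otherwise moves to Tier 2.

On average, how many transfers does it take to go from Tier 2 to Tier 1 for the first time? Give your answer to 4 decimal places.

Let t(s) be the expected number of transfers to first reach Tier 1 from state s, with t(Tier 1) = 0. Conditioning on the first transfer:
t(Escalated) = 1 + 0.3·t(Escalated) + 0.3·t(Tier 2) + 0.1·t(Tier 3)
t(Tier 2) = 1 + 0.3·t(Escalated) + 0.3·t(Tier 2) + 0.2·t(Tier 3)
t(Tier 3) = 1 + 0.2·t(Escalated) + 0.2·t(Tier 2) + 0.3·t(Tier 3)
Solving: t(Escalated) = 3.6818, t(Tier 2) = 4.0455, t(Tier 3) = 3.6364.
Expected transfers from Tier 2 to Tier 1: 4.0455.

4.0455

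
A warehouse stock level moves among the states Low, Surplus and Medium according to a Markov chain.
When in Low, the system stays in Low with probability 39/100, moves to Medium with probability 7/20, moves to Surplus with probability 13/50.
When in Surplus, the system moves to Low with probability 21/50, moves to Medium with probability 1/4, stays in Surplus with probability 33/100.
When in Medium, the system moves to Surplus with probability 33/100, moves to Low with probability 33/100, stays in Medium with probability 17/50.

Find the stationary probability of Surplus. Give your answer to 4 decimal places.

Let the stationary distribution be π with π = πP and π_1 + π_2 + π_3 = 1.
π_1 = 0.39·π_1 + 0.42·π_2 + 0.33·π_3
π_2 = 0.26·π_1 + 0.33·π_2 + 0.33·π_3
Solving with the normalization constraint gives π = (0.3801, 0.3034, 0.3165).
So the stationary probability of Surplus is 0.3034.

0.3034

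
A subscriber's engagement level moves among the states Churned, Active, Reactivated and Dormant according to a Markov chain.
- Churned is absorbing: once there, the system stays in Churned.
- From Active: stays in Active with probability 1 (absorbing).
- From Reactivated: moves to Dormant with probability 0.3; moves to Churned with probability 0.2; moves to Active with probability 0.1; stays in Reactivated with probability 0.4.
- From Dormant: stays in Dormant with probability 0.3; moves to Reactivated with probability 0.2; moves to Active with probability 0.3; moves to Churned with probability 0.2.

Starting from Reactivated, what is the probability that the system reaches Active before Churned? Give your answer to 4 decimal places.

0.4444

Let h(s) be the probability of absorption at Active starting from transient state s. Then h(Active) = 1 and h(Churned) = 0. By first-step analysis:
h(Reactivated) = 0.2·0 + 0.1·1 + 0.4·h(Reactivated) + 0.3·h(Dormant)
h(Dormant) = 0.2·0 + 0.3·1 + 0.2·h(Reactivated) + 0.3·h(Dormant)
Solving: h(Reactivated) = 0.4444, h(Dormant) = 0.5556.
Starting from Reactivated, the probability is 0.4444.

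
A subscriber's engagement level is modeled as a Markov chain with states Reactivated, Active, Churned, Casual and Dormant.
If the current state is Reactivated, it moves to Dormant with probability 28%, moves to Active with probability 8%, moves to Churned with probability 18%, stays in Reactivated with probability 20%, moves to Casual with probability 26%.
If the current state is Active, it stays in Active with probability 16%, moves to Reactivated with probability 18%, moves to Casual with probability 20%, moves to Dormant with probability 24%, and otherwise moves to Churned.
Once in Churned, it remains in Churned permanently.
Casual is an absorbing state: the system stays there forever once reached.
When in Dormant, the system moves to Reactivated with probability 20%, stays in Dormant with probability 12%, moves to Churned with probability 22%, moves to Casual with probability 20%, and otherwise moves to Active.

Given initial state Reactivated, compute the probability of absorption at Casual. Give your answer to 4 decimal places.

Let h(s) be the probability of absorption at Casual starting from transient state s. Then h(Casual) = 1 and h(Churned) = 0. By first-step analysis:
h(Reactivated) = 0.2·h(Reactivated) + 0.08·h(Active) + 0.18·0 + 0.26·1 + 0.28·h(Dormant)
h(Active) = 0.18·h(Reactivated) + 0.16·h(Active) + 0.22·0 + 0.2·1 + 0.24·h(Dormant)
h(Dormant) = 0.2·h(Reactivated) + 0.26·h(Active) + 0.22·0 + 0.2·1 + 0.12·h(Dormant)
Solving: h(Reactivated) = 0.5497, h(Active) = 0.4986, h(Dormant) = 0.4995.
Starting from Reactivated, the probability is 0.5497.

0.5497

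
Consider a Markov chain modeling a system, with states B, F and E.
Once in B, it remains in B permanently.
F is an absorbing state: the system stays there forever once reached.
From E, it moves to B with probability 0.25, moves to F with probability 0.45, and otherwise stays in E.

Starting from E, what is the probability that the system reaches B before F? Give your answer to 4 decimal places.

0.3571

Let h(s) be the probability of absorption at B starting from transient state s. Then h(B) = 1 and h(F) = 0. By first-step analysis:
h(E) = 0.25·1 + 0.45·0 + 0.3·h(E)
Solving: h(E) = 0.3571.
Starting from E, the probability is 0.3571.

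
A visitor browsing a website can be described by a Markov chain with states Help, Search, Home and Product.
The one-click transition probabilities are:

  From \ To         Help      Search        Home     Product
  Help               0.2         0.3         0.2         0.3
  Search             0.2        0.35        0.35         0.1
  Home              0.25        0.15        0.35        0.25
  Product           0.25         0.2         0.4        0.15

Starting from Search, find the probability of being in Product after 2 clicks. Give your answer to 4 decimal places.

Propagate the distribution vector 2 clicks from Search.
After 0 clicks: (0.0000, 1.0000, 0.0000, 0.0000)
After 1 click: (0.2000, 0.3500, 0.3500, 0.1000)
After 2 clicks: (0.2225, 0.2550, 0.3250, 0.1975)
P(in Product after 2 clicks) = 0.1975

0.1975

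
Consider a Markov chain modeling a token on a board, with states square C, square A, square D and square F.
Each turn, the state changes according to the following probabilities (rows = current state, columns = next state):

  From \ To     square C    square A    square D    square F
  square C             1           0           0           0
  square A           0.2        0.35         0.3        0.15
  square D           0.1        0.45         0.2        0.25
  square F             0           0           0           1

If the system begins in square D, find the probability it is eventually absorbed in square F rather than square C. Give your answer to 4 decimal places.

Let h(s) be the probability of absorption at square F starting from transient state s. Then h(square F) = 1 and h(square C) = 0. By first-step analysis:
h(square A) = 0.2·0 + 0.35·h(square A) + 0.3·h(square D) + 0.15·1
h(square D) = 0.1·0 + 0.45·h(square A) + 0.2·h(square D) + 0.25·1
Solving: h(square A) = 0.5065, h(square D) = 0.5974.
Starting from square D, the probability is 0.5974.

0.5974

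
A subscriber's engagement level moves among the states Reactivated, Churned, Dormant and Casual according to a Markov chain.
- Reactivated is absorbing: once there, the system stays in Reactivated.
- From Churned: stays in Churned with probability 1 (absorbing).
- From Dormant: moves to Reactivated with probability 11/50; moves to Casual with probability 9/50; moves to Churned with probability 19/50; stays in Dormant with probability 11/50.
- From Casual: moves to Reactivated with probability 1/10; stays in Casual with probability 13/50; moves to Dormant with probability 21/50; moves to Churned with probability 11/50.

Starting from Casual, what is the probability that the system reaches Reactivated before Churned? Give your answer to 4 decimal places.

0.3397

Let h(s) be the probability of absorption at Reactivated starting from transient state s. Then h(Reactivated) = 1 and h(Churned) = 0. By first-step analysis:
h(Dormant) = 0.22·1 + 0.38·0 + 0.22·h(Dormant) + 0.18·h(Casual)
h(Casual) = 0.1·1 + 0.22·0 + 0.42·h(Dormant) + 0.26·h(Casual)
Solving: h(Dormant) = 0.3604, h(Casual) = 0.3397.
Starting from Casual, the probability is 0.3397.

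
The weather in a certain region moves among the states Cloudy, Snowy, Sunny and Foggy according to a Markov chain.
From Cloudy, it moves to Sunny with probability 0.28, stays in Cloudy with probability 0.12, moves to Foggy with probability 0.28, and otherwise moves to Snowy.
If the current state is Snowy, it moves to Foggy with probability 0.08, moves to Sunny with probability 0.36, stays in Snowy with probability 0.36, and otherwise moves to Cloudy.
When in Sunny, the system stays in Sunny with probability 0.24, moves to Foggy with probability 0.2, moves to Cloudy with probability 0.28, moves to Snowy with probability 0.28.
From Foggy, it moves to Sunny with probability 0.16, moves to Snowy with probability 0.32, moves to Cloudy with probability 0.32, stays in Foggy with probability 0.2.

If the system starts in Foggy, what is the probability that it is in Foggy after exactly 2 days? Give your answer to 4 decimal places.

0.1872

Propagate the distribution vector 2 days from Foggy.
After 0 days: (0.0000, 0.0000, 0.0000, 1.0000)
After 1 day: (0.3200, 0.3200, 0.1600, 0.2000)
After 2 days: (0.2112, 0.3264, 0.2752, 0.1872)
P(in Foggy after 2 days) = 0.1872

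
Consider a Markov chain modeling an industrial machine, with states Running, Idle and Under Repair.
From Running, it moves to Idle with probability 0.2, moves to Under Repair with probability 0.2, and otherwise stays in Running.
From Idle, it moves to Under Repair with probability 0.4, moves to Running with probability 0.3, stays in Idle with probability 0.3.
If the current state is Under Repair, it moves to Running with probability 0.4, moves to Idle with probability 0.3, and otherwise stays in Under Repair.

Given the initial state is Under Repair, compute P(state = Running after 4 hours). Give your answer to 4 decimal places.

0.4673

Propagate the distribution vector 4 hours from Under Repair.
After 0 hours: (0.0000, 0.0000, 1.0000)
After 1 hour: (0.4000, 0.3000, 0.3000)
After 2 hours: (0.4500, 0.2600, 0.2900)
After 3 hours: (0.4640, 0.2550, 0.2810)
After 4 hours: (0.4673, 0.2536, 0.2791)
P(in Running after 4 hours) = 0.4673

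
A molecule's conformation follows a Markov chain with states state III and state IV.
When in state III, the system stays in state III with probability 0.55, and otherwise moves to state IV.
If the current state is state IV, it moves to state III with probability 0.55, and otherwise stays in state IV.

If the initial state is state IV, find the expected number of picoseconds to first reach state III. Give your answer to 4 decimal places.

1.8182

Let t(s) be the expected number of picoseconds to first reach state III from state s, with t(state III) = 0. Conditioning on the first picosecond:
t(state IV) = 1 + 0.45·t(state IV)
Solving: t(state IV) = 1.8182.
Expected picoseconds from state IV to state III: 1.8182.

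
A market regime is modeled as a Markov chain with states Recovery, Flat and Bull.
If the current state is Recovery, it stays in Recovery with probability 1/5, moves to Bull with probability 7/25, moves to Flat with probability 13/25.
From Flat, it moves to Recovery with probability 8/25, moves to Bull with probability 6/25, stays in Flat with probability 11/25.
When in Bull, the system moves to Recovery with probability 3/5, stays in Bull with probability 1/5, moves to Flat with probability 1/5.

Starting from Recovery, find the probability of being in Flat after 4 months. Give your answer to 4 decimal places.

Propagate the distribution vector 4 months from Recovery.
After 0 months: (1.0000, 0.0000, 0.0000)
After 1 month: (0.2000, 0.5200, 0.2800)
After 2 months: (0.3744, 0.3888, 0.2368)
After 3 months: (0.3414, 0.4131, 0.2455)
After 4 months: (0.3478, 0.4084, 0.2438)
P(in Flat after 4 months) = 0.4084

0.4084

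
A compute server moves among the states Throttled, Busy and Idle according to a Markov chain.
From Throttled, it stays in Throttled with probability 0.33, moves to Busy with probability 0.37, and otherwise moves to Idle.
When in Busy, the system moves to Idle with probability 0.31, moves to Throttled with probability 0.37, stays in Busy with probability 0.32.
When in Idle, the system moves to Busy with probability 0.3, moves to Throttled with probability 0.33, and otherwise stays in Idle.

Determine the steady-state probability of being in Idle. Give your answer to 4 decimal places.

Let the stationary distribution be π with π = πP and π_1 + π_2 + π_3 = 1.
π_1 = 0.33·π_1 + 0.37·π_2 + 0.33·π_3
π_2 = 0.37·π_1 + 0.32·π_2 + 0.3·π_3
Solving with the normalization constraint gives π = (0.3432, 0.3306, 0.3261).
So the stationary probability of Idle is 0.3261.

0.3261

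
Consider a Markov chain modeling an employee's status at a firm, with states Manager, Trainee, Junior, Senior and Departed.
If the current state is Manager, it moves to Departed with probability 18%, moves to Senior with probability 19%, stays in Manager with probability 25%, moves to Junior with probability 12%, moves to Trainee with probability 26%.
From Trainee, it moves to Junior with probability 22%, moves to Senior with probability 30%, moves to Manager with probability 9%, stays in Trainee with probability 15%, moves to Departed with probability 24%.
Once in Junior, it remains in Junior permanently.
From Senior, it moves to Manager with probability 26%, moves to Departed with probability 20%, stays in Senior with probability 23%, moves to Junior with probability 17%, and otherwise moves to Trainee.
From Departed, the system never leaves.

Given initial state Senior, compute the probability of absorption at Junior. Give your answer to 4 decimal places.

Let h(s) be the probability of absorption at Junior starting from transient state s. Then h(Junior) = 1 and h(Departed) = 0. By first-step analysis:
h(Manager) = 0.25·h(Manager) + 0.26·h(Trainee) + 0.12·1 + 0.19·h(Senior) + 0.18·0
h(Trainee) = 0.09·h(Manager) + 0.15·h(Trainee) + 0.22·1 + 0.3·h(Senior) + 0.24·0
h(Senior) = 0.26·h(Manager) + 0.14·h(Trainee) + 0.17·1 + 0.23·h(Senior) + 0.2·0
Solving: h(Manager) = 0.4357, h(Trainee) = 0.4646, h(Senior) = 0.4524.
Starting from Senior, the probability is 0.4524.

0.4524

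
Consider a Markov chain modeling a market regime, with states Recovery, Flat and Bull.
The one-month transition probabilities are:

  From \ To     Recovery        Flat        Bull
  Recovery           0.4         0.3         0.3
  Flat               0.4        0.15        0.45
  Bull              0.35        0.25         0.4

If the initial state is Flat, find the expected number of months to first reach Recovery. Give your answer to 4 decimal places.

Let t(s) be the expected number of months to first reach Recovery from state s, with t(Recovery) = 0. Conditioning on the first month:
t(Flat) = 1 + 0.15·t(Flat) + 0.45·t(Bull)
t(Bull) = 1 + 0.25·t(Flat) + 0.4·t(Bull)
Solving: t(Flat) = 2.6415, t(Bull) = 2.7673.
Expected months from Flat to Recovery: 2.6415.

2.6415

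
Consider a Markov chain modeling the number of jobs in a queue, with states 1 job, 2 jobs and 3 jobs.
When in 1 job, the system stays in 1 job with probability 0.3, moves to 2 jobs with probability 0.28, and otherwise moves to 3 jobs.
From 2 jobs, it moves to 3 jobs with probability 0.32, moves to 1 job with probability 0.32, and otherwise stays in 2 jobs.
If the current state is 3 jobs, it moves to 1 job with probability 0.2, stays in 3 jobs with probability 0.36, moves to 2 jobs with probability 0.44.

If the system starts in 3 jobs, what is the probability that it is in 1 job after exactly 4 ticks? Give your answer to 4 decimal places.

Propagate the distribution vector 4 ticks from 3 jobs.
After 0 ticks: (0.0000, 0.0000, 1.0000)
After 1 tick: (0.2000, 0.4400, 0.3600)
After 2 ticks: (0.2728, 0.3728, 0.3544)
After 3 ticks: (0.2720, 0.3665, 0.3615)
After 4 ticks: (0.2712, 0.3672, 0.3617)
P(in 1 job after 4 ticks) = 0.2712

0.2712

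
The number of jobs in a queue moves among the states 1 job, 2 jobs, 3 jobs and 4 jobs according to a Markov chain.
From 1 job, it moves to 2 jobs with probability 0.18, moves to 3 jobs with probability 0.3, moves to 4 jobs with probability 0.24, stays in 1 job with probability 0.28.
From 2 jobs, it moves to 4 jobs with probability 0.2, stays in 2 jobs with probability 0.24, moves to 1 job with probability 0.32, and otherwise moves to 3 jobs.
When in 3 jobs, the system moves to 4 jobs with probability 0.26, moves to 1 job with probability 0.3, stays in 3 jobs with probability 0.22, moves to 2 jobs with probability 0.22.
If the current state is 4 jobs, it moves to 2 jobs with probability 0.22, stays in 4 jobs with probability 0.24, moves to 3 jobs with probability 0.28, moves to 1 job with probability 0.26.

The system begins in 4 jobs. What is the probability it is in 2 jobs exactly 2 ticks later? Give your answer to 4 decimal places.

0.2140

Propagate the distribution vector 2 ticks from 4 jobs.
After 0 ticks: (0.0000, 0.0000, 0.0000, 1.0000)
After 1 tick: (0.2600, 0.2200, 0.2800, 0.2400)
After 2 ticks: (0.2896, 0.2140, 0.2596, 0.2368)
P(in 2 jobs after 2 ticks) = 0.2140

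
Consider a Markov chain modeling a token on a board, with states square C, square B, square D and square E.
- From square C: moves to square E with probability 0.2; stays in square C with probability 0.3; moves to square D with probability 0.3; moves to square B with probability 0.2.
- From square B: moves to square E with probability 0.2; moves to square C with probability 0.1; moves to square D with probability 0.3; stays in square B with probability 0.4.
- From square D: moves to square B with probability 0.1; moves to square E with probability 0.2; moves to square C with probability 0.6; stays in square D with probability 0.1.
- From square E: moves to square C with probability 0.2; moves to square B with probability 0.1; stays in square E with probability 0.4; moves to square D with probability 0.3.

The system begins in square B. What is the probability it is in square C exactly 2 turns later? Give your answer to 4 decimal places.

0.2900

Propagate the distribution vector 2 turns from square B.
After 0 turns: (0.0000, 1.0000, 0.0000, 0.0000)
After 1 turn: (0.1000, 0.4000, 0.3000, 0.2000)
After 2 turns: (0.2900, 0.2300, 0.2400, 0.2400)
P(in square C after 2 turns) = 0.2900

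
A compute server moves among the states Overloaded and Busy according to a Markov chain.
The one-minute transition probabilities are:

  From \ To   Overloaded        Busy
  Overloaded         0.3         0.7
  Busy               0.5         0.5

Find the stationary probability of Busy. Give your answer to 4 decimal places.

0.5833

Let the stationary distribution be π with π = πP and π_1 + π_2 = 1.
π_1 = 0.3·π_1 + 0.5·π_2
Solving with the normalization constraint gives π = (0.4167, 0.5833).
So the stationary probability of Busy is 0.5833.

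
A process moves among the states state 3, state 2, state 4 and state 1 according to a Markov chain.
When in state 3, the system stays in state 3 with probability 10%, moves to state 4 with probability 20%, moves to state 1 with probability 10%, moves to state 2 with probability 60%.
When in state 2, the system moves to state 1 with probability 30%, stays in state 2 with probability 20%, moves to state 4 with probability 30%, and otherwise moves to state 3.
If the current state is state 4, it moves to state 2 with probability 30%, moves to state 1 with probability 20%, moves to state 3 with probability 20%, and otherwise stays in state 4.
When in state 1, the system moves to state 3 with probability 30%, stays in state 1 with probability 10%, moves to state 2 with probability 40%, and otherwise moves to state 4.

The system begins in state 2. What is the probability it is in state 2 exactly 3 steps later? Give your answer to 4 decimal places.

Propagate the distribution vector 3 steps from state 2.
After 0 steps: (0.0000, 1.0000, 0.0000, 0.0000)
After 1 step: (0.2000, 0.2000, 0.3000, 0.3000)
After 2 steps: (0.2100, 0.3700, 0.2500, 0.1700)
After 3 steps: (0.1960, 0.3430, 0.2620, 0.1990)
P(in state 2 after 3 steps) = 0.3430

0.3430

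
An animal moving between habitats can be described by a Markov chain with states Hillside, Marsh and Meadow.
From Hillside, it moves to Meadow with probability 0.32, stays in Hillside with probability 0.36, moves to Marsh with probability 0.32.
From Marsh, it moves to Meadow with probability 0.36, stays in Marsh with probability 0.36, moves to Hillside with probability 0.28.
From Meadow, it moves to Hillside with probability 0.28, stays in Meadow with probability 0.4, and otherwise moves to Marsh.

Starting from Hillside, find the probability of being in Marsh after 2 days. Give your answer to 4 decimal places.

Sum over the intermediate state after 1 day:
P = P(Hillside→Hillside)·P(Hillside→Marsh) + P(Hillside→Marsh)·P(Marsh→Marsh) + P(Hillside→Meadow)·P(Meadow→Marsh)
  = 0.36×0.32 + 0.32×0.36 + 0.32×0.32
  = 0.1152 + 0.1152 + 0.1024 = 0.3328

0.3328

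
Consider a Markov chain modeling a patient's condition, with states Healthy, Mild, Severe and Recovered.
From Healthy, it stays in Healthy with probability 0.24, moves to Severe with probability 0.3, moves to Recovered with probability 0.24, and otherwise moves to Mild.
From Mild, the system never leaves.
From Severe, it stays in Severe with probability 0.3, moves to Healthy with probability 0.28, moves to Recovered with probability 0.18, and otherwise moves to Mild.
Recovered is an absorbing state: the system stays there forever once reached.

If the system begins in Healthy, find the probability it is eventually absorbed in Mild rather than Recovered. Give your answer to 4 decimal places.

0.5045

Let h(s) be the probability of absorption at Mild starting from transient state s. Then h(Mild) = 1 and h(Recovered) = 0. By first-step analysis:
h(Healthy) = 0.24·h(Healthy) + 0.22·1 + 0.3·h(Severe) + 0.24·0
h(Severe) = 0.28·h(Healthy) + 0.24·1 + 0.3·h(Severe) + 0.18·0
Solving: h(Healthy) = 0.5045, h(Severe) = 0.5446.
Starting from Healthy, the probability is 0.5045.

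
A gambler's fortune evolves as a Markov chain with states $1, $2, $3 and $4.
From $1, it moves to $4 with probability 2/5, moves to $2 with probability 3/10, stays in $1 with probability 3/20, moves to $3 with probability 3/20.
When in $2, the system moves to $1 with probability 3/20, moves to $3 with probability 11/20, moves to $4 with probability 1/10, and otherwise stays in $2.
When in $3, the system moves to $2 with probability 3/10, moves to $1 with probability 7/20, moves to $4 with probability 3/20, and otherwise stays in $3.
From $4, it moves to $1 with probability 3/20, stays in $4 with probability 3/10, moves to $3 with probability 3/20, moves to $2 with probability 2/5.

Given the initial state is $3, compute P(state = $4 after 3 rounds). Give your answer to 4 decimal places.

Propagate the distribution vector 3 rounds from $3.
After 0 rounds: (0.0000, 0.0000, 1.0000, 0.0000)
After 1 round: (0.3500, 0.3000, 0.2000, 0.1500)
After 2 rounds: (0.1900, 0.2850, 0.2800, 0.2450)
After 3 rounds: (0.2060, 0.2960, 0.2780, 0.2200)
P(in $4 after 3 rounds) = 0.2200

0.2200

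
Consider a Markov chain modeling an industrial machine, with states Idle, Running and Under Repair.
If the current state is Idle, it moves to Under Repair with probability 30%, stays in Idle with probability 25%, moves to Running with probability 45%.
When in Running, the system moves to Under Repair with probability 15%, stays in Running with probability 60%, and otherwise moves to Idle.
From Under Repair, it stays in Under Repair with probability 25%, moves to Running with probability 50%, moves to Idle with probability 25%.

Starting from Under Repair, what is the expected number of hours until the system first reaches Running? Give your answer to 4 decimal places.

2.0513

Let t(s) be the expected number of hours to first reach Running from state s, with t(Running) = 0. Conditioning on the first hour:
t(Idle) = 1 + 0.25·t(Idle) + 0.3·t(Under Repair)
t(Under Repair) = 1 + 0.25·t(Idle) + 0.25·t(Under Repair)
Solving: t(Idle) = 2.1538, t(Under Repair) = 2.0513.
Expected hours from Under Repair to Running: 2.0513.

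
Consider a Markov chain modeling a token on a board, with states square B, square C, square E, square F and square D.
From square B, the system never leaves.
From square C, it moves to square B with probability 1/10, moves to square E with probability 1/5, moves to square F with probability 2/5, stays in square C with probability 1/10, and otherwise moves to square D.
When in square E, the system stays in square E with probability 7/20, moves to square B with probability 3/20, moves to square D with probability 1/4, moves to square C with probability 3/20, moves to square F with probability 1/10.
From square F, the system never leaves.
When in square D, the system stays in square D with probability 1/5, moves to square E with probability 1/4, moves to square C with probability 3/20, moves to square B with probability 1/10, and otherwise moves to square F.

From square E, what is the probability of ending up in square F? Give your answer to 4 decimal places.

0.5902

Let h(s) be the probability of absorption at square F starting from transient state s. Then h(square F) = 1 and h(square B) = 0. By first-step analysis:
h(square C) = 0.1·0 + 0.1·h(square C) + 0.2·h(square E) + 0.4·1 + 0.2·h(square D)
h(square E) = 0.15·0 + 0.15·h(square C) + 0.35·h(square E) + 0.1·1 + 0.25·h(square D)
h(square D) = 0.1·0 + 0.15·h(square C) + 0.25·h(square E) + 0.3·1 + 0.2·h(square D)
Solving: h(square C) = 0.7304, h(square E) = 0.5902, h(square D) = 0.6964.
Starting from square E, the probability is 0.5902.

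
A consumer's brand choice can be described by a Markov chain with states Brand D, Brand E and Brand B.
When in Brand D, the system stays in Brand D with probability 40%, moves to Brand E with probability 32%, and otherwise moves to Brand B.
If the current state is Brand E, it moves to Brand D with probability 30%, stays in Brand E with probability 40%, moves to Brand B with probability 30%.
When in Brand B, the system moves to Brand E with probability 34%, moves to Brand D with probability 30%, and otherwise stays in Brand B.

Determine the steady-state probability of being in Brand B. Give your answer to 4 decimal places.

Let the stationary distribution be π with π = πP and π_1 + π_2 + π_3 = 1.
π_1 = 0.4·π_1 + 0.3·π_2 + 0.3·π_3
π_2 = 0.32·π_1 + 0.4·π_2 + 0.34·π_3
Solving with the normalization constraint gives π = (0.3333, 0.3546, 0.3121).
So the stationary probability of Brand B is 0.3121.

0.3121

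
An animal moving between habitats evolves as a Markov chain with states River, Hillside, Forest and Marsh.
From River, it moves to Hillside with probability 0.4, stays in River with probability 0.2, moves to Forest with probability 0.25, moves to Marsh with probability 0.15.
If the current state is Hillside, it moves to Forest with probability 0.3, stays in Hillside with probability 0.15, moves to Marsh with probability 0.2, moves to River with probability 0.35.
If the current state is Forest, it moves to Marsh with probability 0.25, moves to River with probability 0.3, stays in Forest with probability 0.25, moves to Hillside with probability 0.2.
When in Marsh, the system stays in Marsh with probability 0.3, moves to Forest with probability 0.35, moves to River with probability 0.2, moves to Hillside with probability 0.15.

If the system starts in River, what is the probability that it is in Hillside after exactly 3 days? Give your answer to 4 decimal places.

Propagate the distribution vector 3 days from River.
After 0 days: (1.0000, 0.0000, 0.0000, 0.0000)
After 1 day: (0.2000, 0.4000, 0.2500, 0.1500)
After 2 days: (0.2850, 0.2125, 0.2850, 0.2175)
After 3 days: (0.2604, 0.2355, 0.2824, 0.2218)
P(in Hillside after 3 days) = 0.2355

0.2355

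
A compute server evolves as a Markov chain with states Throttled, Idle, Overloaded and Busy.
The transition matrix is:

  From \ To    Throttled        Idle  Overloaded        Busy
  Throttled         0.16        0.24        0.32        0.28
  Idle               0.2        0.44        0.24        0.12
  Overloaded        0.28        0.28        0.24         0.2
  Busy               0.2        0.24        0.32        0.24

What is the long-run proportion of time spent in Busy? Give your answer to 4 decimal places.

Let the stationary distribution be π with π = πP and π_1 + π_2 + π_3 + π_4 = 1.
π_1 = 0.16·π_1 + 0.2·π_2 + 0.28·π_3 + 0.2·π_4
π_2 = 0.24·π_1 + 0.44·π_2 + 0.28·π_3 + 0.24·π_4
π_3 = 0.32·π_1 + 0.24·π_2 + 0.24·π_3 + 0.32·π_4
Solving with the normalization constraint gives π = (0.2133, 0.3137, 0.2731, 0.2000).
So the stationary probability of Busy is 0.2000.

0.2000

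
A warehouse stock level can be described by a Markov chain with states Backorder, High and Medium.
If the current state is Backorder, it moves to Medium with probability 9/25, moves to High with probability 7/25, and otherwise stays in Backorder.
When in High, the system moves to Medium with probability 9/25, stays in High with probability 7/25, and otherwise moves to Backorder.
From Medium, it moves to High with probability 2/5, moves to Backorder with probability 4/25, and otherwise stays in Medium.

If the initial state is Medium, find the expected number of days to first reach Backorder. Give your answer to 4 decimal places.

4.3210

Let t(s) be the expected number of days to first reach Backorder from state s, with t(Backorder) = 0. Conditioning on the first day:
t(High) = 1 + 0.28·t(High) + 0.36·t(Medium)
t(Medium) = 1 + 0.4·t(High) + 0.44·t(Medium)
Solving: t(High) = 3.5494, t(Medium) = 4.3210.
Expected days from Medium to Backorder: 4.3210.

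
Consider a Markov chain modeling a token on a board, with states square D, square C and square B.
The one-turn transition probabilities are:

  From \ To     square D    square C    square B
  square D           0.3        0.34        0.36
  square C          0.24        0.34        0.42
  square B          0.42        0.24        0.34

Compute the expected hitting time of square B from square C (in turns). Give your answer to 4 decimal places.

Let t(s) be the expected number of turns to first reach square B from state s, with t(square B) = 0. Conditioning on the first turn:
t(square D) = 1 + 0.3·t(square D) + 0.34·t(square C)
t(square C) = 1 + 0.24·t(square D) + 0.34·t(square C)
Solving: t(square D) = 2.6288, t(square C) = 2.4711.
Expected turns from square C to square B: 2.4711.

2.4711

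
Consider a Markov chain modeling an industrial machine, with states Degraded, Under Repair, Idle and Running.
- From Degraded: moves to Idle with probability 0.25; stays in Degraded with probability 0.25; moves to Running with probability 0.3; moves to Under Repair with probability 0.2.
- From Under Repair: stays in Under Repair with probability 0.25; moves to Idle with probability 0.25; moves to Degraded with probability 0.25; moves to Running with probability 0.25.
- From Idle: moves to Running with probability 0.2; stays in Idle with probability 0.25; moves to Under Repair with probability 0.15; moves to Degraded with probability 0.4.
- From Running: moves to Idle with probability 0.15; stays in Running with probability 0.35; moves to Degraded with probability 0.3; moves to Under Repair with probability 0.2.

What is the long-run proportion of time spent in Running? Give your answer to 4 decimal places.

Let the stationary distribution be π with π = πP and π_1 + π_2 + π_3 + π_4 = 1.
π_1 = 0.25·π_1 + 0.25·π_2 + 0.4·π_3 + 0.3·π_4
π_2 = 0.2·π_1 + 0.25·π_2 + 0.15·π_3 + 0.2·π_4
π_3 = 0.25·π_1 + 0.25·π_2 + 0.25·π_3 + 0.15·π_4
Solving with the normalization constraint gives π = (0.2974, 0.1989, 0.2218, 0.2820).
So the stationary probability of Running is 0.2820.

0.2820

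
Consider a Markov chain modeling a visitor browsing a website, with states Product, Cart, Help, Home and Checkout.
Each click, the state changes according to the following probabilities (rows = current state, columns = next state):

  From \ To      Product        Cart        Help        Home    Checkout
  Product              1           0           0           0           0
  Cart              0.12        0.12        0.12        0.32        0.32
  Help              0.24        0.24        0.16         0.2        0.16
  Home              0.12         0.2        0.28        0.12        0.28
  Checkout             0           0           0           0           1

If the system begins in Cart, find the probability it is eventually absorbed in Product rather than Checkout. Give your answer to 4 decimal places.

0.3307

Let h(s) be the probability of absorption at Product starting from transient state s. Then h(Product) = 1 and h(Checkout) = 0. By first-step analysis:
h(Cart) = 0.12·1 + 0.12·h(Cart) + 0.12·h(Help) + 0.32·h(Home) + 0.32·0
h(Help) = 0.24·1 + 0.24·h(Cart) + 0.16·h(Help) + 0.2·h(Home) + 0.16·0
h(Home) = 0.12·1 + 0.2·h(Cart) + 0.28·h(Help) + 0.12·h(Home) + 0.28·0
Solving: h(Cart) = 0.3307, h(Help) = 0.4659, h(Home) = 0.3598.
Starting from Cart, the probability is 0.3307.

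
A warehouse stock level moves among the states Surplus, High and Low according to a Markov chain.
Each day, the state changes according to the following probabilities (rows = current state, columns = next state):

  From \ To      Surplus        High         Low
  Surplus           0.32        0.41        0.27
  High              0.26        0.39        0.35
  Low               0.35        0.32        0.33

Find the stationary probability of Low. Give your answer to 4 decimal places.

0.3190

Let the stationary distribution be π with π = πP and π_1 + π_2 + π_3 = 1.
π_1 = 0.32·π_1 + 0.26·π_2 + 0.35·π_3
π_2 = 0.41·π_1 + 0.39·π_2 + 0.32·π_3
Solving with the normalization constraint gives π = (0.3071, 0.3738, 0.3190).
So the stationary probability of Low is 0.3190.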